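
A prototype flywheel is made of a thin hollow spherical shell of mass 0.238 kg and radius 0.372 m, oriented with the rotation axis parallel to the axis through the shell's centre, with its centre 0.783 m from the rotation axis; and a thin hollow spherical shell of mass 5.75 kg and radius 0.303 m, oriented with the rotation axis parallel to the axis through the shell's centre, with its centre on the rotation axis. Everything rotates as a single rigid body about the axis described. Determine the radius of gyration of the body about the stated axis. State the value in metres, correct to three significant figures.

Spherical shell: I_cm = (2/3)MR² = (2/3)(0.238)(0.372)² = 0.021957 kg m^2; centre at d = 0.783 m, so I = I_cm + Md² gives I = 0.021957 + (0.238)(0.783)² = 0.16787 kg m^2.
Spherical shell: I_cm = (2/3)MR² = (2/3)(5.75)(0.303)² = 0.35193 kg m^2; axis through the centre, so I = 0.35193 kg m^2.
Total I = 0.51981 kg m^2; total mass M = 5.988 kg.
k = √(I/M) = √(0.51981/5.988) = 0.29463 m.

0.295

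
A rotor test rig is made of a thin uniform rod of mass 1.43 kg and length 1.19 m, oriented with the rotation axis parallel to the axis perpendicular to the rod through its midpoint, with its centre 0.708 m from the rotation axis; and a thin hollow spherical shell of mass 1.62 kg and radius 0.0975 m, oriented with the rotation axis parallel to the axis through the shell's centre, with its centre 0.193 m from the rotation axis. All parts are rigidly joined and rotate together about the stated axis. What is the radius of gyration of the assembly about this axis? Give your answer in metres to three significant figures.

0.560

Thin rod: I_cm = (1/12)ML² = (1/12)(1.43)(1.19)² = 0.16875 kg m²; centre at d = 0.708 m, so I = I_cm + Md² gives I = 0.16875 + (1.43)(0.708)² = 0.88556 kg m².
Spherical shell: I_cm = (2/3)MR² = (2/3)(1.62)(0.0975)² = 0.010267 kg m²; centre at d = 0.193 m, so I = I_cm + Md² gives I = 0.010267 + (1.62)(0.193)² = 0.07061 kg m².
Total I = 0.95617 kg m²; total mass M = 3.05 kg.
k = √(I/M) = √(0.95617/3.05) = 0.55991 m.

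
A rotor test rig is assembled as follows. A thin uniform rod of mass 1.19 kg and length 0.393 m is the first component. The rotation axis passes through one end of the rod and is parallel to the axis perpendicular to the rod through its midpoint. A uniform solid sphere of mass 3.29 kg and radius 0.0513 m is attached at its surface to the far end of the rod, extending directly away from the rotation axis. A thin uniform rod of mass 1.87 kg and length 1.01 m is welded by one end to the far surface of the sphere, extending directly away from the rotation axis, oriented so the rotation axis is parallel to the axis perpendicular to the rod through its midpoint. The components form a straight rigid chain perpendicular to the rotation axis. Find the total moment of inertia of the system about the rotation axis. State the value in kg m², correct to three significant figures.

Thin rod: I_cm = (1/12)ML² = (1/12)(1.19)(0.393)² = 0.015316 kg m²; centre at d = 0.1965 m, so I = I_cm + Md² gives I = 0.015316 + (1.19)(0.1965)² = 0.061265 kg m².
Solid sphere: I_cm = (2/5)MR² = (2/5)(3.29)(0.0513)² = 0.0034633 kg m²; centre at d = 0.1965 + 0.1965 + 0.0513 = 0.4443 m, so I = I_cm + Md² gives I = 0.0034633 + (3.29)(0.4443)² = 0.65292 kg m².
Thin rod: I_cm = (1/12)ML² = (1/12)(1.87)(1.01)² = 0.15897 kg m²; centre at d = 0.1965 + 0.1965 + 0.0513 + 0.0513 + 0.505 = 1.0006 m, so I = I_cm + Md² gives I = 0.15897 + (1.87)(1.0006)² = 2.0312 kg m².
Total I = 0.061265 + 0.65292 + 2.0312 = 2.7454 kg m².

2.75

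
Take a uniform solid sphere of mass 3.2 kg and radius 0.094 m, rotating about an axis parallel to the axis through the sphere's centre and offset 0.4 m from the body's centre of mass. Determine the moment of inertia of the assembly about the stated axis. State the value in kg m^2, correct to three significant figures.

I_cm = (2/5)MR² = (2/5)(3.2)(0.094)² = 0.01131 kg m^2; centre at d = 0.4 m, so the parallel axis theorem gives I = 0.01131 + (3.2)(0.4)² = 0.52331 kg m^2.

0.523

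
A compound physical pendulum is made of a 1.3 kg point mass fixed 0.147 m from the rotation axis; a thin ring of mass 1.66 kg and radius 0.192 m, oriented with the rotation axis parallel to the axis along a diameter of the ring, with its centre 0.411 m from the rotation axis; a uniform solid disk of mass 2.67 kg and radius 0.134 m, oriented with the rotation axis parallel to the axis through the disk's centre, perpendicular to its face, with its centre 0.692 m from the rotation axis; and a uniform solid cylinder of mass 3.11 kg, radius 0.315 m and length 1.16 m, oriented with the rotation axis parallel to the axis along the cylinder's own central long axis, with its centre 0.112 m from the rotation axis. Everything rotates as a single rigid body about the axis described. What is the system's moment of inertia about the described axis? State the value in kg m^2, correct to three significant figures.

1.83

Point mass: I_cm = 0; centre at d = 0.147 m, so the parallel axis theorem gives I = 0 + (1.3)(0.147)² = 0.028092 kg m^2.
Thin ring: I_cm = (1/2)MR² = (1/2)(1.66)(0.192)² = 0.030597 kg m^2; centre at d = 0.411 m, so the parallel axis theorem gives I = 0.030597 + (1.66)(0.411)² = 0.31101 kg m^2.
Solid disk: I_cm = (1/2)MR² = (1/2)(2.67)(0.134)² = 0.023971 kg m^2; centre at d = 0.692 m, so the parallel axis theorem gives I = 0.023971 + (2.67)(0.692)² = 1.3025 kg m^2.
Solid cylinder: I_cm = (1/2)MR² = (1/2)(3.11)(0.315)² = 0.15429 kg m^2; centre at d = 0.112 m, so the parallel axis theorem gives I = 0.15429 + (3.11)(0.112)² = 0.19331 kg m^2.
Total I = 0.028092 + 0.31101 + 1.3025 + 0.19331 = 1.8349 kg m^2.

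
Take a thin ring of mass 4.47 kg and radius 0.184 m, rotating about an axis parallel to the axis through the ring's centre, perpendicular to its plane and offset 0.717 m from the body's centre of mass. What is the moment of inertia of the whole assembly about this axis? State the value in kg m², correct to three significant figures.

I_cm = MR² = (4.47)(0.184)² = 0.15134 kg m²; centre at d = 0.717 m, so the parallel axis theorem gives I = 0.15134 + (4.47)(0.717)² = 2.4493 kg m².

2.45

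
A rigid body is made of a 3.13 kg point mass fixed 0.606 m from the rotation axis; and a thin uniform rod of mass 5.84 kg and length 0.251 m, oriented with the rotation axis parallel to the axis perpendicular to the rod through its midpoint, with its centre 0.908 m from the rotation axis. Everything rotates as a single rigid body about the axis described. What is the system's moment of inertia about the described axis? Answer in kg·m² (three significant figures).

5.99

Point mass: I_cm = 0; centre at d = 0.606 m, so I = I_cm + Md² gives I = 0 + (3.13)(0.606)² = 1.1494 kg·m².
Thin rod: I_cm = (1/12)ML² = (1/12)(5.84)(0.251)² = 0.03066 kg·m²; centre at d = 0.908 m, so I = I_cm + Md² gives I = 0.03066 + (5.84)(0.908)² = 4.8455 kg·m².
Total I = 1.1494 + 4.8455 = 5.995 kg·m².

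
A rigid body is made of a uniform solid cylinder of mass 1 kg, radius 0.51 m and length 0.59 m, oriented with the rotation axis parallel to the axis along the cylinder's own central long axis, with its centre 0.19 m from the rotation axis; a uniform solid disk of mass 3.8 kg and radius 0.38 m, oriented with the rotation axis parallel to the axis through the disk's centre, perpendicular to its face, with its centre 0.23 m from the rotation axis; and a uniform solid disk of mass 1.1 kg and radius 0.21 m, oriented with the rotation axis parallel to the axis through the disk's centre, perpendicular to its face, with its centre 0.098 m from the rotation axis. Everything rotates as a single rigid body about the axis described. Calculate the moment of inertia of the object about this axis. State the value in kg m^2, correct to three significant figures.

0.676

Solid cylinder: I_cm = (1/2)MR² = (1/2)(1)(0.51)² = 0.13005 kg m^2; centre at d = 0.19 m, so the parallel axis theorem gives I = 0.13005 + (1)(0.19)² = 0.16615 kg m^2.
Solid disk: I_cm = (1/2)MR² = (1/2)(3.8)(0.38)² = 0.27436 kg m^2; centre at d = 0.23 m, so the parallel axis theorem gives I = 0.27436 + (3.8)(0.23)² = 0.47538 kg m^2.
Solid disk: I_cm = (1/2)MR² = (1/2)(1.1)(0.21)² = 0.024255 kg m^2; centre at d = 0.098 m, so the parallel axis theorem gives I = 0.024255 + (1.1)(0.098)² = 0.034819 kg m^2.
Total I = 0.16615 + 0.47538 + 0.034819 = 0.67635 kg m^2.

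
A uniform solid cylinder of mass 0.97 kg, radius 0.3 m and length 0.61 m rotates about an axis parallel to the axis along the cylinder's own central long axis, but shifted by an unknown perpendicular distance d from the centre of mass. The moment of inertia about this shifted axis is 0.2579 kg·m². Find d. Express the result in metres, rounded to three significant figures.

About the centre-of-mass axis, I_cm = (1/2)MR² = (1/2)(0.97)(0.3)² = 0.04365 kg·m².
Parallel axis theorem: I = I_cm + Md², so Md² = 0.2579 − 0.04365 = 0.21425 kg·m².
d = √(0.21425 / 0.97) = 0.46997 m.

0.470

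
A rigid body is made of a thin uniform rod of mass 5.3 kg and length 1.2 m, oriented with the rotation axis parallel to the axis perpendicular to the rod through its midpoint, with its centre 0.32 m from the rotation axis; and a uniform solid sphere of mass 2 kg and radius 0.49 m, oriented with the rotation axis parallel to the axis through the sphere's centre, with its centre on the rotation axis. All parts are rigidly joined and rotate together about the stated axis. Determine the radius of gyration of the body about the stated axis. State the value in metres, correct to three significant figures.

Thin rod: I_cm = (1/12)ML² = (1/12)(5.3)(1.2)² = 0.636 kg m^2; centre at d = 0.32 m, so the parallel axis theorem gives I = 0.636 + (5.3)(0.32)² = 1.1787 kg m^2.
Solid sphere: I_cm = (2/5)MR² = (2/5)(2)(0.49)² = 0.19208 kg m^2; axis through the centre, so I = 0.19208 kg m^2.
Total I = 1.3708 kg m^2; total mass M = 7.3 kg.
k = √(I/M) = √(1.3708/7.3) = 0.43334 m.

0.433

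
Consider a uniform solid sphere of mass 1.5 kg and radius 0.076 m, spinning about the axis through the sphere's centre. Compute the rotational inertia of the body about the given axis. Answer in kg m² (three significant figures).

I_cm = (2/5)MR² = (2/5)(1.5)(0.076)² = 0.0034656 kg m²; axis through the centre, so I = 0.0034656 kg m².

0.00347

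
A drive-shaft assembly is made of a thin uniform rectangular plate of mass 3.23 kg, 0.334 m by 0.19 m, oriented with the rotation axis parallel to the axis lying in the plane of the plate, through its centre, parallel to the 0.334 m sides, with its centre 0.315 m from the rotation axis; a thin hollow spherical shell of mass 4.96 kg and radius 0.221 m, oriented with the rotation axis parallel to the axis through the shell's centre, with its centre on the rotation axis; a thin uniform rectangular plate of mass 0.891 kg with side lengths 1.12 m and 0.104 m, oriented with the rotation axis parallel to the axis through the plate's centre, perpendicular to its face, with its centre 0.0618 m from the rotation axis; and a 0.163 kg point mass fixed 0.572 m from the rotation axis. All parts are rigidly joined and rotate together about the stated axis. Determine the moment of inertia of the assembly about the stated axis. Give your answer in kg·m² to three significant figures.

0.642

Rectangular plate: I_cm = (1/12)Mb² = (1/12)(3.23)(0.19)² = 0.0097169 kg·m²; centre at d = 0.315 m, so I = I_cm + Md² gives I = 0.0097169 + (3.23)(0.315)² = 0.33021 kg·m².
Spherical shell: I_cm = (2/3)MR² = (2/3)(4.96)(0.221)² = 0.1615 kg·m²; axis through the centre, so I = 0.1615 kg·m².
Rectangular plate: I_cm = (1/12)M(a²+b²) = (1/12)(0.891)[(1.12)² + (0.104)²] = 0.093942 kg·m²; centre at d = 0.0618 m, so I = I_cm + Md² gives I = 0.093942 + (0.891)(0.0618)² = 0.097345 kg·m².
Point mass: I_cm = 0; centre at d = 0.572 m, so I = I_cm + Md² gives I = 0 + (0.163)(0.572)² = 0.053331 kg·m².
Total I = 0.33021 + 0.1615 + 0.097345 + 0.053331 = 0.64239 kg·m².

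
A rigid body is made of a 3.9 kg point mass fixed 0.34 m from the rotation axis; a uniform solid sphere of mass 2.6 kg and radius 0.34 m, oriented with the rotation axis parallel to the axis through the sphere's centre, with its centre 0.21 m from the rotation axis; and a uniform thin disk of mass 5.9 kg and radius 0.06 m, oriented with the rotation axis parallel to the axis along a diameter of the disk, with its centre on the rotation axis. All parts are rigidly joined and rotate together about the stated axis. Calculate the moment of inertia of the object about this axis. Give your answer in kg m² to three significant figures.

Point mass: I_cm = 0; centre at d = 0.34 m, so I = I_cm + Md² gives I = 0 + (3.9)(0.34)² = 0.45084 kg m².
Solid sphere: I_cm = (2/5)MR² = (2/5)(2.6)(0.34)² = 0.12022 kg m²; centre at d = 0.21 m, so I = I_cm + Md² gives I = 0.12022 + (2.6)(0.21)² = 0.23488 kg m².
Thin disk: I_cm = (1/4)MR² = (1/4)(5.9)(0.06)² = 0.00531 kg m²; axis through the centre, so I = 0.00531 kg m².
Total I = 0.45084 + 0.23488 + 0.00531 = 0.69103 kg m².

0.691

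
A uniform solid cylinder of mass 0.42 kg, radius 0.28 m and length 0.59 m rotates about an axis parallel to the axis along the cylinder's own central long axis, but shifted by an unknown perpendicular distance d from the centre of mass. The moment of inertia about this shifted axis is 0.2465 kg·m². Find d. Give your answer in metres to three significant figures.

About the centre-of-mass axis, I_cm = (1/2)MR² = (1/2)(0.42)(0.28)² = 0.016464 kg·m².
Parallel axis theorem: I = I_cm + Md², so Md² = 0.2465 − 0.016464 = 0.23004 kg·m².
d = √(0.23004 / 0.42) = 0.74007 m.

0.740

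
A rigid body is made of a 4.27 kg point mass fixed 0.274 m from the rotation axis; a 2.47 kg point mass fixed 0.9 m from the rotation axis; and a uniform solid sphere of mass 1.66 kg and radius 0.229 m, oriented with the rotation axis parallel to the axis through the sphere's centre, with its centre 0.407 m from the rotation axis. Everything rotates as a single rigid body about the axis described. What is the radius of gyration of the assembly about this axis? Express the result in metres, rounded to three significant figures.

0.560

Point mass: I_cm = 0; centre at d = 0.274 m, so I = I_cm + Md² gives I = 0 + (4.27)(0.274)² = 0.32057 kg m^2.
Point mass: I_cm = 0; centre at d = 0.9 m, so I = I_cm + Md² gives I = 0 + (2.47)(0.9)² = 2.0007 kg m^2.
Solid sphere: I_cm = (2/5)MR² = (2/5)(1.66)(0.229)² = 0.034821 kg m^2; centre at d = 0.407 m, so I = I_cm + Md² gives I = 0.034821 + (1.66)(0.407)² = 0.3098 kg m^2.
Total I = 2.6311 kg m^2; total mass M = 8.4 kg.
k = √(I/M) = √(2.6311/8.4) = 0.55966 m.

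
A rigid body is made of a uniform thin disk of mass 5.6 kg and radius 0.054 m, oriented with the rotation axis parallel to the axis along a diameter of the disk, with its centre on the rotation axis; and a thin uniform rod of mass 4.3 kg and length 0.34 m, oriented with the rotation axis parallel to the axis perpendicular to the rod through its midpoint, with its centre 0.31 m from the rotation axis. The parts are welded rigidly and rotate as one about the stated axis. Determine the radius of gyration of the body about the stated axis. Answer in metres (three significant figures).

0.215

Thin disk: I_cm = (1/4)MR² = (1/4)(5.6)(0.054)² = 0.0040824 kg·m²; axis through the centre, so I = 0.0040824 kg·m².
Thin rod: I_cm = (1/12)ML² = (1/12)(4.3)(0.34)² = 0.041423 kg·m²; centre at d = 0.31 m, so I = I_cm + Md² gives I = 0.041423 + (4.3)(0.31)² = 0.45465 kg·m².
Total I = 0.45874 kg·m²; total mass M = 9.9 kg.
k = √(I/M) = √(0.45874/9.9) = 0.21526 m.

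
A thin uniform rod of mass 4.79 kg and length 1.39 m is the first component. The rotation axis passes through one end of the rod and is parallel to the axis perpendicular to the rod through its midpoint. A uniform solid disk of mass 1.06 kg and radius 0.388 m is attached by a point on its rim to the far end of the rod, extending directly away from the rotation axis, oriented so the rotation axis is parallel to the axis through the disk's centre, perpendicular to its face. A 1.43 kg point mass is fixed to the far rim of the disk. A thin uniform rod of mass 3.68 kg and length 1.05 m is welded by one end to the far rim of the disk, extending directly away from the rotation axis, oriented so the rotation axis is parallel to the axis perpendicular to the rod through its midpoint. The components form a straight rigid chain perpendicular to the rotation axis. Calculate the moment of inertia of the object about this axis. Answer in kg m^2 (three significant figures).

40.2

Thin rod: I_cm = (1/12)ML² = (1/12)(4.79)(1.39)² = 0.77123 kg m^2; centre at d = 0.695 m, so I = I_cm + Md² gives I = 0.77123 + (4.79)(0.695)² = 3.0849 kg m^2.
Solid disk: I_cm = (1/2)MR² = (1/2)(1.06)(0.388)² = 0.079788 kg m^2; centre at d = 0.695 + 0.695 + 0.388 = 1.778 m, so I = I_cm + Md² gives I = 0.079788 + (1.06)(1.778)² = 3.4307 kg m^2.
Point mass: I_cm = 0; centre at d = 0.695 + 0.695 + 0.388 + 0.388 = 2.166 m, so I = I_cm + Md² gives I = 0 + (1.43)(2.166)² = 6.7089 kg m^2.
Thin rod: I_cm = (1/12)ML² = (1/12)(3.68)(1.05)² = 0.3381 kg m^2; centre at d = 0.695 + 0.695 + 0.388 + 0.388 + 0.525 = 2.691 m, so I = I_cm + Md² gives I = 0.3381 + (3.68)(2.691)² = 26.987 kg m^2.
Total I = 3.0849 + 3.4307 + 6.7089 + 26.987 = 40.211 kg m^2.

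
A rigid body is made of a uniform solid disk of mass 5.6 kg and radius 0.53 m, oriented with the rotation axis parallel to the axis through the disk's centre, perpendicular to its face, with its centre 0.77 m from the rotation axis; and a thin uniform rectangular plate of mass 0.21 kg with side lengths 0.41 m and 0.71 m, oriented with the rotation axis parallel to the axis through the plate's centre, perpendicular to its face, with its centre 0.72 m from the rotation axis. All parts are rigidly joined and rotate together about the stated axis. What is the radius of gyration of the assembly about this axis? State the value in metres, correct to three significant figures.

0.853

Solid disk: I_cm = (1/2)MR² = (1/2)(5.6)(0.53)² = 0.78652 kg m^2; centre at d = 0.77 m, so the parallel axis theorem gives I = 0.78652 + (5.6)(0.77)² = 4.1068 kg m^2.
Rectangular plate: I_cm = (1/12)M(a²+b²) = (1/12)(0.21)[(0.41)² + (0.71)²] = 0.011763 kg m^2; centre at d = 0.72 m, so the parallel axis theorem gives I = 0.011763 + (0.21)(0.72)² = 0.12063 kg m^2.
Total I = 4.2274 kg m^2; total mass M = 5.81 kg.
k = √(I/M) = √(4.2274/5.81) = 0.853 m.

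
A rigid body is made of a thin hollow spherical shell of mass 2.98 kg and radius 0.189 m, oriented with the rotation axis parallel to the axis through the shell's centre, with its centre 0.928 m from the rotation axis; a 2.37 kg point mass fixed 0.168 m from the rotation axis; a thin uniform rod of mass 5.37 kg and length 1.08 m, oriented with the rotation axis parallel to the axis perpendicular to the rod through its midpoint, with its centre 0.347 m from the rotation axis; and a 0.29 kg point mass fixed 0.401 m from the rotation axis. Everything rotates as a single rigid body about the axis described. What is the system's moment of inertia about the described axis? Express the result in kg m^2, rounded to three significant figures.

Spherical shell: I_cm = (2/3)MR² = (2/3)(2.98)(0.189)² = 0.070966 kg m^2; centre at d = 0.928 m, so the parallel axis theorem gives I = 0.070966 + (2.98)(0.928)² = 2.6373 kg m^2.
Point mass: I_cm = 0; centre at d = 0.168 m, so the parallel axis theorem gives I = 0 + (2.37)(0.168)² = 0.066891 kg m^2.
Thin rod: I_cm = (1/12)ML² = (1/12)(5.37)(1.08)² = 0.52196 kg m^2; centre at d = 0.347 m, so the parallel axis theorem gives I = 0.52196 + (5.37)(0.347)² = 1.1686 kg m^2.
Point mass: I_cm = 0; centre at d = 0.401 m, so the parallel axis theorem gives I = 0 + (0.29)(0.401)² = 0.046632 kg m^2.
Total I = 2.6373 + 0.066891 + 1.1686 + 0.046632 = 3.9194 kg m^2.

3.92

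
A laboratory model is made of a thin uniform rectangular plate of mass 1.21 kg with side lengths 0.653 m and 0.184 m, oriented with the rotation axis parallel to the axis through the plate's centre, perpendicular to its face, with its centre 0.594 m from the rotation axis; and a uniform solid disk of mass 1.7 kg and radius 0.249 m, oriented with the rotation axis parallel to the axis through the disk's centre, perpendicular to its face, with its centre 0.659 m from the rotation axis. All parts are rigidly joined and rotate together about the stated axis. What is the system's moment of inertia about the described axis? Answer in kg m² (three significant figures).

1.26

Rectangular plate: I_cm = (1/12)M(a²+b²) = (1/12)(1.21)[(0.653)² + (0.184)²] = 0.04641 kg m²; centre at d = 0.594 m, so the parallel axis theorem gives I = 0.04641 + (1.21)(0.594)² = 0.47334 kg m².
Solid disk: I_cm = (1/2)MR² = (1/2)(1.7)(0.249)² = 0.052701 kg m²; centre at d = 0.659 m, so the parallel axis theorem gives I = 0.052701 + (1.7)(0.659)² = 0.79098 kg m².
Total I = 0.47334 + 0.79098 = 1.2643 kg m².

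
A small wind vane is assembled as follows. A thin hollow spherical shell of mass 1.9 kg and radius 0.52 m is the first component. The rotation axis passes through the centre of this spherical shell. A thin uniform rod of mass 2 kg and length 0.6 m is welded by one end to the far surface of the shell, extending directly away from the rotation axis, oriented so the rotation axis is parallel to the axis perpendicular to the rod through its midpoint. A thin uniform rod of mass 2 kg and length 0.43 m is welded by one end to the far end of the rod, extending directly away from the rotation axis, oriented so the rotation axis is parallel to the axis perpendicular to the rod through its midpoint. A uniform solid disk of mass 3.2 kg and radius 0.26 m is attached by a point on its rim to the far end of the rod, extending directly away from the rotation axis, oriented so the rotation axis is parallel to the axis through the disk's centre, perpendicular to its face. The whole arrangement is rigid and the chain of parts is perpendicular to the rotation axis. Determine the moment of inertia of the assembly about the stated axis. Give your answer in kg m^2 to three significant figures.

Spherical shell: I_cm = (2/3)MR² = (2/3)(1.9)(0.52)² = 0.34251 kg m^2; axis through the centre, so I = 0.34251 kg m^2.
Thin rod: I_cm = (1/12)ML² = (1/12)(2)(0.6)² = 0.06 kg m^2; centre at d = 0.52 + 0.3 = 0.82 m, so the parallel axis theorem gives I = 0.06 + (2)(0.82)² = 1.4048 kg m^2.
Thin rod: I_cm = (1/12)ML² = (1/12)(2)(0.43)² = 0.030817 kg m^2; centre at d = 0.52 + 0.3 + 0.3 + 0.215 = 1.335 m, so the parallel axis theorem gives I = 0.030817 + (2)(1.335)² = 3.5953 kg m^2.
Solid disk: I_cm = (1/2)MR² = (1/2)(3.2)(0.26)² = 0.10816 kg m^2; centre at d = 0.52 + 0.3 + 0.3 + 0.215 + 0.215 + 0.26 = 1.81 m, so the parallel axis theorem gives I = 0.10816 + (3.2)(1.81)² = 10.592 kg m^2.
Total I = 0.34251 + 1.4048 + 3.5953 + 10.592 = 15.934 kg m^2.

15.9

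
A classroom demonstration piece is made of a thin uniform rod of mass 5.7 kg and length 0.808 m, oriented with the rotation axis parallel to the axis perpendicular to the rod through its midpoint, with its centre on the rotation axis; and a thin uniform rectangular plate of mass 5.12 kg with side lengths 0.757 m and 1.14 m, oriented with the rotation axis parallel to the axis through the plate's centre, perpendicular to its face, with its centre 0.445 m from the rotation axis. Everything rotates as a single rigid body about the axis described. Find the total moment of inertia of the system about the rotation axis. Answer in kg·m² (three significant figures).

Thin rod: I_cm = (1/12)ML² = (1/12)(5.7)(0.808)² = 0.31011 kg·m²; axis through the centre, so I = 0.31011 kg·m².
Rectangular plate: I_cm = (1/12)M(a²+b²) = (1/12)(5.12)[(0.757)² + (1.14)²] = 0.799 kg·m²; centre at d = 0.445 m, so the parallel axis theorem gives I = 0.799 + (5.12)(0.445)² = 1.8129 kg·m².
Total I = 0.31011 + 1.8129 = 2.123 kg·m².

2.12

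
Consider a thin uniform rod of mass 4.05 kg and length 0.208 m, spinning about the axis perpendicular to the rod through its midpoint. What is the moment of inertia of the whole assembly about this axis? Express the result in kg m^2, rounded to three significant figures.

0.0146

I_cm = (1/12)ML² = (1/12)(4.05)(0.208)² = 0.014602 kg m^2; axis through the centre, so I = 0.014602 kg m^2.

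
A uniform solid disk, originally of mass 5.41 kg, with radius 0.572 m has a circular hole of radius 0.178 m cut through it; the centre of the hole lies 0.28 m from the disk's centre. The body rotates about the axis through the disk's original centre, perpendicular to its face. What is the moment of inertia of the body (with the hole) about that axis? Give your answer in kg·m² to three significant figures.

Unpierced body about its centre: I₀ = (1/2)MR² = (1/2)(5.41)(0.572)² = 0.88503 kg·m².
The removed disk has mass m = M·(r/R)² = (5.41)(0.178/0.572)² = 0.5239 kg (same uniform areal density).
Its moment of inertia about the rotation axis (parallel-axis theorem): I_hole = (1/2)mr² + md² = (1/2)(0.5239)(0.178)² + (0.5239)(0.28)² = 0.049373 kg·m².
Treating the hole as negative mass, I = I₀ − I_hole = 0.88503 − 0.049373 = 0.83566 kg·m².

0.836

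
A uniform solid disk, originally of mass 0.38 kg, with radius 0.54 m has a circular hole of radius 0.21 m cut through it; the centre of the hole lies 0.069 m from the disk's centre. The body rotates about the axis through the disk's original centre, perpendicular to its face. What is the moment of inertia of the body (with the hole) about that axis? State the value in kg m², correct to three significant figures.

0.0539

Unpierced body about its centre: I₀ = (1/2)MR² = (1/2)(0.38)(0.54)² = 0.055404 kg m².
The removed disk has mass m = M·(r/R)² = (0.38)(0.21/0.54)² = 0.057469 kg (same uniform areal density).
Its moment of inertia about the rotation axis (parallel-axis theorem): I_hole = (1/2)mr² + md² = (1/2)(0.057469)(0.21)² + (0.057469)(0.069)² = 0.0015408 kg m².
Treating the hole as negative mass, I = I₀ − I_hole = 0.055404 − 0.0015408 = 0.053863 kg m².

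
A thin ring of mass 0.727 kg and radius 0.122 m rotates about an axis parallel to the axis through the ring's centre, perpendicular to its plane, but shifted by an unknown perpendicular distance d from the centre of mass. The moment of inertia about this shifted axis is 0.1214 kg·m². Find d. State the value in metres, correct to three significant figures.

About the centre-of-mass axis, I_cm = MR² = (0.727)(0.122)² = 0.010821 kg·m².
Parallel axis theorem: I = I_cm + Md², so Md² = 0.1214 − 0.010821 = 0.11058 kg·m².
d = √(0.11058 / 0.727) = 0.39 m.

0.390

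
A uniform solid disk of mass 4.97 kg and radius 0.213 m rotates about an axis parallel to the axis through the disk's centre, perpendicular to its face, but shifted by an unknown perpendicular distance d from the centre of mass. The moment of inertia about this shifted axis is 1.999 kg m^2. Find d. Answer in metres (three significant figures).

About the centre-of-mass axis, I_cm = (1/2)MR² = (1/2)(4.97)(0.213)² = 0.11274 kg m^2.
Parallel axis theorem: I = I_cm + Md², so Md² = 1.999 − 0.11274 = 1.8863 kg m^2.
d = √(1.8863 / 4.97) = 0.61606 m.

0.616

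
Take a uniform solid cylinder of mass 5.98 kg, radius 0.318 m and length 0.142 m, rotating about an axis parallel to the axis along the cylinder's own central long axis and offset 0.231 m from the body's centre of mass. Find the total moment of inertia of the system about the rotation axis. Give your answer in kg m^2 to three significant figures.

I_cm = (1/2)MR² = (1/2)(5.98)(0.318)² = 0.30236 kg m^2; centre at d = 0.231 m, so I = I_cm + Md² gives I = 0.30236 + (5.98)(0.231)² = 0.62146 kg m^2.

0.621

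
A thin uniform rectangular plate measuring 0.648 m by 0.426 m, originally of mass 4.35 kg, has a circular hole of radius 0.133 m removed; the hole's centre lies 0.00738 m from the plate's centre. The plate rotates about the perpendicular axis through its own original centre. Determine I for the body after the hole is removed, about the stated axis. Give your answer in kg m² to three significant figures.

0.210

Unpierced body about its centre: I₀ = (1/12)M(a²+b²) = (1/12)(4.35)[(0.648)² + (0.426)²] = 0.218 kg m².
The removed disk has mass m = M·πr²/(ab) = (4.35)·π(0.133)²/(0.648·0.426) = 0.8757 kg (same uniform areal density).
Its moment of inertia about the rotation axis (parallel-axis theorem): I_hole = (1/2)mr² + md² = (1/2)(0.8757)(0.133)² + (0.8757)(0.00738)² = 0.0077929 kg m².
Treating the hole as negative mass, I = I₀ − I_hole = 0.218 − 0.0077929 = 0.21021 kg m².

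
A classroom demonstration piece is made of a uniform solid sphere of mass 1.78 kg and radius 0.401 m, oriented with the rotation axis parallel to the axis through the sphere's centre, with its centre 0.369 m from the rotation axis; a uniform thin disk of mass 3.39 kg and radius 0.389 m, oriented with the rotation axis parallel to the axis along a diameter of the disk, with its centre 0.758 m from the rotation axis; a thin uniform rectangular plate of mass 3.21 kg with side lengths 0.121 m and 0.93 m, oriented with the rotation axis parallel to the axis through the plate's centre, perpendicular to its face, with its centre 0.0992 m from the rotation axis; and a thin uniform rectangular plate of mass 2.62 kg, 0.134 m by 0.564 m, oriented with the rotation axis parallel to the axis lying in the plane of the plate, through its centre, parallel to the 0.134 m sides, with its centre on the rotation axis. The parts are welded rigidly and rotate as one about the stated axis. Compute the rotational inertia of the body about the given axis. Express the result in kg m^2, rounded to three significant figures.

2.77

Solid sphere: I_cm = (2/5)MR² = (2/5)(1.78)(0.401)² = 0.11449 kg m^2; centre at d = 0.369 m, so I = I_cm + Md² gives I = 0.11449 + (1.78)(0.369)² = 0.35686 kg m^2.
Thin disk: I_cm = (1/4)MR² = (1/4)(3.39)(0.389)² = 0.12824 kg m^2; centre at d = 0.758 m, so I = I_cm + Md² gives I = 0.12824 + (3.39)(0.758)² = 2.076 kg m^2.
Rectangular plate: I_cm = (1/12)M(a²+b²) = (1/12)(3.21)[(0.121)² + (0.93)²] = 0.23528 kg m^2; centre at d = 0.0992 m, so I = I_cm + Md² gives I = 0.23528 + (3.21)(0.0992)² = 0.26687 kg m^2.
Rectangular plate: I_cm = (1/12)Mb² = (1/12)(2.62)(0.564)² = 0.069451 kg m^2; axis through the centre, so I = 0.069451 kg m^2.
Total I = 0.35686 + 2.076 + 0.26687 + 0.069451 = 2.7692 kg m^2.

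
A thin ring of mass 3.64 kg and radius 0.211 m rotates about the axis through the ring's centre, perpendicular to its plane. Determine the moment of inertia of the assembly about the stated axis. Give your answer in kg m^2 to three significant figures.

0.162

I_cm = MR² = (3.64)(0.211)² = 0.16206 kg m^2; axis through the centre, so I = 0.16206 kg m^2.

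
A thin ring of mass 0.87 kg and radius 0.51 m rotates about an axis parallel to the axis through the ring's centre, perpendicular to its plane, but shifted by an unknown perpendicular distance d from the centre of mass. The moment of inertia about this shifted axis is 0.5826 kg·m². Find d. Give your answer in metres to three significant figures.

0.640

About the centre-of-mass axis, I_cm = MR² = (0.87)(0.51)² = 0.22629 kg·m².
Parallel axis theorem: I = I_cm + Md², so Md² = 0.5826 − 0.22629 = 0.35631 kg·m².
d = √(0.35631 / 0.87) = 0.63996 m.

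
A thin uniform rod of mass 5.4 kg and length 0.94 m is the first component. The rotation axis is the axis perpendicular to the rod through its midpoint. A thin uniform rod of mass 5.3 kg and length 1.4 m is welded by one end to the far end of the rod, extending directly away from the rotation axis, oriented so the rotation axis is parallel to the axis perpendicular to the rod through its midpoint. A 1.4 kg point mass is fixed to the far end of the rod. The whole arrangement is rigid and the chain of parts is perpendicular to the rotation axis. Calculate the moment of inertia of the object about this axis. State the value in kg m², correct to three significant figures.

Thin rod: I_cm = (1/12)ML² = (1/12)(5.4)(0.94)² = 0.39762 kg m²; axis through the centre, so I = 0.39762 kg m².
Thin rod: I_cm = (1/12)ML² = (1/12)(5.3)(1.4)² = 0.86567 kg m²; centre at d = 0.47 + 0.7 = 1.17 m, so the parallel axis theorem gives I = 0.86567 + (5.3)(1.17)² = 8.1208 kg m².
Point mass: I_cm = 0; centre at d = 0.47 + 0.7 + 0.7 = 1.87 m, so the parallel axis theorem gives I = 0 + (1.4)(1.87)² = 4.8957 kg m².
Total I = 0.39762 + 8.1208 + 4.8957 = 13.414 kg m².

13.4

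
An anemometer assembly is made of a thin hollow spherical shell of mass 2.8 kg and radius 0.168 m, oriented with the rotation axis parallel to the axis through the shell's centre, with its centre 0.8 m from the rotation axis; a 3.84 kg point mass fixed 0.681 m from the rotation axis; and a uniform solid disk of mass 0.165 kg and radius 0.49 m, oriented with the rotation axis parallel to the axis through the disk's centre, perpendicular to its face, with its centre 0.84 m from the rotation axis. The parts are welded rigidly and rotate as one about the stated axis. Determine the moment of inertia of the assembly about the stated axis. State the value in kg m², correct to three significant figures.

Spherical shell: I_cm = (2/3)MR² = (2/3)(2.8)(0.168)² = 0.052685 kg m²; centre at d = 0.8 m, so I = I_cm + Md² gives I = 0.052685 + (2.8)(0.8)² = 1.8447 kg m².
Point mass: I_cm = 0; centre at d = 0.681 m, so I = I_cm + Md² gives I = 0 + (3.84)(0.681)² = 1.7808 kg m².
Solid disk: I_cm = (1/2)MR² = (1/2)(0.165)(0.49)² = 0.019808 kg m²; centre at d = 0.84 m, so I = I_cm + Md² gives I = 0.019808 + (0.165)(0.84)² = 0.13623 kg m².
Total I = 1.8447 + 1.7808 + 0.13623 = 3.7618 kg m².

3.76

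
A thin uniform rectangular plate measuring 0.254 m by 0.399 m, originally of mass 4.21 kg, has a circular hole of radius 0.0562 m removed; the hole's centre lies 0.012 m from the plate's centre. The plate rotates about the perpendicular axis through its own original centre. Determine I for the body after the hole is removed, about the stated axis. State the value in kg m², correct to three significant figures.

Unpierced body about its centre: I₀ = (1/12)M(a²+b²) = (1/12)(4.21)[(0.254)² + (0.399)²] = 0.078487 kg m².
The removed disk has mass m = M·πr²/(ab) = (4.21)·π(0.0562)²/(0.254·0.399) = 0.41219 kg (same uniform areal density).
Its moment of inertia about the rotation axis (parallel-axis theorem): I_hole = (1/2)mr² + md² = (1/2)(0.41219)(0.0562)² + (0.41219)(0.012)² = 0.00071029 kg m².
Treating the hole as negative mass, I = I₀ − I_hole = 0.078487 − 0.00071029 = 0.077777 kg m².

0.0778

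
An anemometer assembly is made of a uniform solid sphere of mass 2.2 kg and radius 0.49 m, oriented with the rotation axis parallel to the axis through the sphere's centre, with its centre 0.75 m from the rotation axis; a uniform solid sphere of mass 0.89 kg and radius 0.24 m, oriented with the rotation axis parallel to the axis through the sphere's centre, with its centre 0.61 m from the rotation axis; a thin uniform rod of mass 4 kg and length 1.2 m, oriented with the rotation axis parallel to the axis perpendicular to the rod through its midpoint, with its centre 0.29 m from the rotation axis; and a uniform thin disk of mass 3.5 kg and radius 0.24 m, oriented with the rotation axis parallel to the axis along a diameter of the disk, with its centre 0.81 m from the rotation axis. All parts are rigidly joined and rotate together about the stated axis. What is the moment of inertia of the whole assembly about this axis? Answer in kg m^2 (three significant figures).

Solid sphere: I_cm = (2/5)MR² = (2/5)(2.2)(0.49)² = 0.21129 kg m^2; centre at d = 0.75 m, so I = I_cm + Md² gives I = 0.21129 + (2.2)(0.75)² = 1.4488 kg m^2.
Solid sphere: I_cm = (2/5)MR² = (2/5)(0.89)(0.24)² = 0.020506 kg m^2; centre at d = 0.61 m, so I = I_cm + Md² gives I = 0.020506 + (0.89)(0.61)² = 0.35167 kg m^2.
Thin rod: I_cm = (1/12)ML² = (1/12)(4)(1.2)² = 0.48 kg m^2; centre at d = 0.29 m, so I = I_cm + Md² gives I = 0.48 + (4)(0.29)² = 0.8164 kg m^2.
Thin disk: I_cm = (1/4)MR² = (1/4)(3.5)(0.24)² = 0.0504 kg m^2; centre at d = 0.81 m, so I = I_cm + Md² gives I = 0.0504 + (3.5)(0.81)² = 2.3468 kg m^2.
Total I = 1.4488 + 0.35167 + 0.8164 + 2.3468 = 4.9636 kg m^2.

4.96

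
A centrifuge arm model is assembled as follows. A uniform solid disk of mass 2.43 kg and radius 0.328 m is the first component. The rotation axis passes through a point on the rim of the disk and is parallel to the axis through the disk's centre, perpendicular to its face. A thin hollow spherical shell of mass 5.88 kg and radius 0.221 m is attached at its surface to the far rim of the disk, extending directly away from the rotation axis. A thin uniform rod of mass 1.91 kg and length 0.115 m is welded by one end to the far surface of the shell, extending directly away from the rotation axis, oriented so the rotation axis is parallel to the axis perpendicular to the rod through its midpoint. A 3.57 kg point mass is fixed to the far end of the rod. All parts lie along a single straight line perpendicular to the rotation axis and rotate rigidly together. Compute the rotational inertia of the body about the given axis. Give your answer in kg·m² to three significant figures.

12.9

Solid disk: I_cm = (1/2)MR² = (1/2)(2.43)(0.328)² = 0.13071 kg·m²; centre at d = 0.328 m, so the parallel axis theorem gives I = 0.13071 + (2.43)(0.328)² = 0.39214 kg·m².
Spherical shell: I_cm = (2/3)MR² = (2/3)(5.88)(0.221)² = 0.19146 kg·m²; centre at d = 0.328 + 0.328 + 0.221 = 0.877 m, so the parallel axis theorem gives I = 0.19146 + (5.88)(0.877)² = 4.7139 kg·m².
Thin rod: I_cm = (1/12)ML² = (1/12)(1.91)(0.115)² = 0.002105 kg·m²; centre at d = 0.328 + 0.328 + 0.221 + 0.221 + 0.0575 = 1.1555 m, so the parallel axis theorem gives I = 0.002105 + (1.91)(1.1555)² = 2.5523 kg·m².
Point mass: I_cm = 0; centre at d = 0.328 + 0.328 + 0.221 + 0.221 + 0.0575 + 0.0575 = 1.213 m, so the parallel axis theorem gives I = 0 + (3.57)(1.213)² = 5.2528 kg·m².
Total I = 0.39214 + 4.7139 + 2.5523 + 5.2528 = 12.911 kg·m².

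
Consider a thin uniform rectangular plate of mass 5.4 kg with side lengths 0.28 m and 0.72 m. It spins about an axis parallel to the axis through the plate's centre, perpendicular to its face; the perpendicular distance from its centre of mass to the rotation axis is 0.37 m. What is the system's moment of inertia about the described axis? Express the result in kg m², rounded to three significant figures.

1.01

I_cm = (1/12)M(a²+b²) = (1/12)(5.4)[(0.28)² + (0.72)²] = 0.26856 kg m²; centre at d = 0.37 m, so the parallel axis theorem gives I = 0.26856 + (5.4)(0.37)² = 1.0078 kg m².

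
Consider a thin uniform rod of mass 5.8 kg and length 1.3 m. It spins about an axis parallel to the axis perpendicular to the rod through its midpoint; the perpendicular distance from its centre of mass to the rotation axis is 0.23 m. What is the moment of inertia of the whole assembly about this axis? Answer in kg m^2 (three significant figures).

I_cm = (1/12)ML² = (1/12)(5.8)(1.3)² = 0.81683 kg m^2; centre at d = 0.23 m, so the parallel axis theorem gives I = 0.81683 + (5.8)(0.23)² = 1.1237 kg m^2.

1.12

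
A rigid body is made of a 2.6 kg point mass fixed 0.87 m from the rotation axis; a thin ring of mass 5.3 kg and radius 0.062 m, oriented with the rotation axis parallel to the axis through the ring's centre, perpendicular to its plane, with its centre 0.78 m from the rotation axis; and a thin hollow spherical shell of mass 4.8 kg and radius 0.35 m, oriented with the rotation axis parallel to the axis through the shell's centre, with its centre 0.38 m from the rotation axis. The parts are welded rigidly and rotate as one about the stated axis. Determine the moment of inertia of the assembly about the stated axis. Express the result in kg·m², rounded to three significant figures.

6.30

Point mass: I_cm = 0; centre at d = 0.87 m, so I = I_cm + Md² gives I = 0 + (2.6)(0.87)² = 1.9679 kg·m².
Thin ring: I_cm = MR² = (5.3)(0.062)² = 0.020373 kg·m²; centre at d = 0.78 m, so I = I_cm + Md² gives I = 0.020373 + (5.3)(0.78)² = 3.2449 kg·m².
Spherical shell: I_cm = (2/3)MR² = (2/3)(4.8)(0.35)² = 0.392 kg·m²; centre at d = 0.38 m, so I = I_cm + Md² gives I = 0.392 + (4.8)(0.38)² = 1.0851 kg·m².
Total I = 1.9679 + 3.2449 + 1.0851 = 6.298 kg·m².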